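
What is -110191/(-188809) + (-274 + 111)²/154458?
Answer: 22036347799/29163060522 ≈ 0.75563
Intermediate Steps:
-110191/(-188809) + (-274 + 111)²/154458 = -110191*(-1/188809) + (-163)²*(1/154458) = 110191/188809 + 26569*(1/154458) = 110191/188809 + 26569/154458 = 22036347799/29163060522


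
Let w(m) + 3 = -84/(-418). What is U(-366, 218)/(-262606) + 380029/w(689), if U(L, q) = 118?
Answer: -802221547846/5908635 ≈ -1.3577e+5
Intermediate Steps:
w(m) = -585/209 (w(m) = -3 - 84/(-418) = -3 - 84*(-1/418) = -3 + 42/209 = -585/209)
U(-366, 218)/(-262606) + 380029/w(689) = 118/(-262606) + 380029/(-585/209) = 118*(-1/262606) + 380029*(-209/585) = -59/131303 - 6109697/45 = -802221547846/5908635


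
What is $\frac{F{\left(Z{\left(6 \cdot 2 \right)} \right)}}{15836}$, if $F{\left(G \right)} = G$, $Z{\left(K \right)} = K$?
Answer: $\frac{3}{3959} \approx 0.00075777$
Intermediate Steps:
$\frac{F{\left(Z{\left(6 \cdot 2 \right)} \right)}}{15836} = \frac{6 \cdot 2}{15836} = 12 \cdot \frac{1}{15836} = \frac{3}{3959}$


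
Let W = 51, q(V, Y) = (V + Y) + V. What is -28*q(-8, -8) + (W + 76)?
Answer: 799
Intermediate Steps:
q(V, Y) = Y + 2*V
-28*q(-8, -8) + (W + 76) = -28*(-8 + 2*(-8)) + (51 + 76) = -28*(-8 - 16) + 127 = -28*(-24) + 127 = 672 + 127 = 799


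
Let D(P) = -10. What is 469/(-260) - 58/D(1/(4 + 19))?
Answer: 1039/260 ≈ 3.9962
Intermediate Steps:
469/(-260) - 58/D(1/(4 + 19)) = 469/(-260) - 58/(-10) = 469*(-1/260) - 58*(-⅒) = -469/260 + 29/5 = 1039/260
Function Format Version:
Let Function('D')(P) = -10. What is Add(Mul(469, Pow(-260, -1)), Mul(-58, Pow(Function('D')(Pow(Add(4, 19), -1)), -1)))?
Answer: Rational(1039, 260) ≈ 3.9962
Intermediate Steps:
Add(Mul(469, Pow(-260, -1)), Mul(-58, Pow(Function('D')(Pow(Add(4, 19), -1)), -1))) = Add(Mul(469, Pow(-260, -1)), Mul(-58, Pow(-10, -1))) = Add(Mul(469, Rational(-1, 260)), Mul(-58, Rational(-1, 10))) = Add(Rational(-469, 260), Rational(29, 5)) = Rational(1039, 260)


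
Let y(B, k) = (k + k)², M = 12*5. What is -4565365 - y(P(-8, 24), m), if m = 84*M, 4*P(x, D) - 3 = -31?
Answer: -106171765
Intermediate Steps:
M = 60
P(x, D) = -7 (P(x, D) = ¾ + (¼)*(-31) = ¾ - 31/4 = -7)
m = 5040 (m = 84*60 = 5040)
y(B, k) = 4*k² (y(B, k) = (2*k)² = 4*k²)
-4565365 - y(P(-8, 24), m) = -4565365 - 4*5040² = -4565365 - 4*25401600 = -4565365 - 1*101606400 = -4565365 - 101606400 = -106171765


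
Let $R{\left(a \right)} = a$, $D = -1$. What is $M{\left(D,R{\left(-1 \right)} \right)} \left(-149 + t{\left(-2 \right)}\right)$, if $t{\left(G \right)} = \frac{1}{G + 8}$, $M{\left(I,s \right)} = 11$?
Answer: $- \frac{9823}{6} \approx -1637.2$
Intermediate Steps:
$t{\left(G \right)} = \frac{1}{8 + G}$
$M{\left(D,R{\left(-1 \right)} \right)} \left(-149 + t{\left(-2 \right)}\right) = 11 \left(-149 + \frac{1}{8 - 2}\right) = 11 \left(-149 + \frac{1}{6}\right) = 11 \left(- \frac{893}{6}\right) = - \frac{9823}{6}$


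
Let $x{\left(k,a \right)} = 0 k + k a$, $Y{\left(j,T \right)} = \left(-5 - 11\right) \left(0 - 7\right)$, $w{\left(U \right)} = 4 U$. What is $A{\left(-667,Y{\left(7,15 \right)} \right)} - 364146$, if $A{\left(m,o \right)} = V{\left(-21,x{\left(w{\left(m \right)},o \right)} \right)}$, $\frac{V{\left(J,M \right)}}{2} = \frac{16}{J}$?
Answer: $- \frac{7647098}{21} \approx -3.6415 \cdot 10^{5}$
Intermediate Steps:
$Y{\left(j,T \right)} = 112$ ($Y{\left(j,T \right)} = \left(-16\right) \left(-7\right) = 112$)
$x{\left(k,a \right)} = a k$ ($x{\left(k,a \right)} = 0 + a k = a k$)
$V{\left(J,M \right)} = \frac{32}{J}$ ($V{\left(J,M \right)} = 2 \frac{16}{J} = \frac{32}{J}$)
$A{\left(m,o \right)} = - \frac{32}{21}$ ($A{\left(m,o \right)} = \frac{32}{-21} = 32 \left(- \frac{1}{21}\right) = - \frac{32}{21}$)
$A{\left(-667,Y{\left(7,15 \right)} \right)} - 364146 = - \frac{32}{21} - 364146 = - \frac{7647098}{21}$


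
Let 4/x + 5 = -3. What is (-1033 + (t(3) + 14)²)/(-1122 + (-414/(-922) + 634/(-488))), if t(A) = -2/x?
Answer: 79751156/126302677 ≈ 0.63143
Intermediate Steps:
x = -½ (x = 4/(-5 - 3) = 4/(-8) = 4*(-⅛) = -½ ≈ -0.50000)
t(A) = 4 (t(A) = -2/(-½) = -2*(-2) = 4)
(-1033 + (t(3) + 14)²)/(-1122 + (-414/(-922) + 634/(-488))) = (-1033 + (4 + 14)²)/(-1122 + (-414/(-922) + 634/(-488))) = (-1033 + 18²)/(-1122 + (-414*(-1/922) + 634*(-1/488))) = (-1033 + 324)/(-1122 + (207/461 - 317/244)) = -709/(-1122 - 95629/112484) = -709/(-126302677/112484) = -709*(-112484/126302677) = 79751156/126302677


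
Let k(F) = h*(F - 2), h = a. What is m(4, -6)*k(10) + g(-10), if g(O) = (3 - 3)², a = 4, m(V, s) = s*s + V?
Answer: 1280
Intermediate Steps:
m(V, s) = V + s² (m(V, s) = s² + V = V + s²)
h = 4
g(O) = 0 (g(O) = 0² = 0)
k(F) = -8 + 4*F (k(F) = 4*(F - 2) = 4*(-2 + F) = -8 + 4*F)
m(4, -6)*k(10) + g(-10) = (4 + (-6)²)*(-8 + 4*10) + 0 = (4 + 36)*(-8 + 40) + 0 = 40*32 + 0 = 1280 + 0 = 1280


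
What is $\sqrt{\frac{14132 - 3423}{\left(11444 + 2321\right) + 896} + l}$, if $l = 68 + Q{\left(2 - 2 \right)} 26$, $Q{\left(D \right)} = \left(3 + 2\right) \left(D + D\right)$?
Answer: $\frac{\sqrt{182385917}}{1629} \approx 8.2904$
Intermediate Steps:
$Q{\left(D \right)} = 10 D$ ($Q{\left(D \right)} = 5 \cdot 2 D = 10 D$)
$l = 68$ ($l = 68 + 10 \left(2 - 2\right) 26 = 68 + 10 \cdot 0 \cdot 26 = 68 + 0 \cdot 26 = 68 + 0 = 68$)
$\sqrt{\frac{14132 - 3423}{\left(11444 + 2321\right) + 896} + l} = \sqrt{\frac{14132 - 3423}{\left(11444 + 2321\right) + 896} + 68} = \sqrt{\frac{10709}{13765 + 896} + 68} = \sqrt{\frac{10709}{14661} + 68} = \sqrt{\frac{1007657}{14661}} = \frac{\sqrt{182385917}}{1629}$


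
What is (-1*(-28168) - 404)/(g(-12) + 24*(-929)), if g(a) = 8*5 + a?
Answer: -6941/5567 ≈ -1.2468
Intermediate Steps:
g(a) = 40 + a
(-1*(-28168) - 404)/(g(-12) + 24*(-929)) = (-1*(-28168) - 404)/((40 - 12) + 24*(-929)) = (28168 - 404)/(28 - 22296) = 27764/(-22268) = 27764*(-1/22268) = -6941/5567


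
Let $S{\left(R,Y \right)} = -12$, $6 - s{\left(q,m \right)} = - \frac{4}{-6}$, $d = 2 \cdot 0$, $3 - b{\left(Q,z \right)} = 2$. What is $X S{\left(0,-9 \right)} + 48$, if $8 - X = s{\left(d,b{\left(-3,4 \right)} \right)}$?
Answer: $16$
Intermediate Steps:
$b{\left(Q,z \right)} = 1$ ($b{\left(Q,z \right)} = 3 - 2 = 1$)
$d = 0$
$s{\left(q,m \right)} = \frac{16}{3}$ ($s{\left(q,m \right)} = 6 - - \frac{4}{-6} = 6 - \left(-4\right) \left(- \frac{1}{6}\right) = 6 - \frac{2}{3} = \frac{16}{3}$)
$X = \frac{8}{3}$ ($X = 8 - \frac{16}{3} = \frac{8}{3} \approx 2.6667$)
$X S{\left(0,-9 \right)} + 48 = \frac{8}{3} \left(-12\right) + 48 = -32 + 48 = 16$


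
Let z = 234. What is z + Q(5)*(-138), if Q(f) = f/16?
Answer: 1527/8 ≈ 190.88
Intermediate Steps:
Q(f) = f/16 (Q(f) = f*(1/16) = f/16)
z + Q(5)*(-138) = 234 + ((1/16)*5)*(-138) = 234 + (5/16)*(-138) = 234 - 345/8 = 1527/8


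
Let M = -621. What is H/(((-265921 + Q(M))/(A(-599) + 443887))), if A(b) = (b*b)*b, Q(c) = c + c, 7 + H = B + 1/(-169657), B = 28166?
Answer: 1024640656018147344/45326073091 ≈ 2.2606e+7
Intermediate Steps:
H = 4777371462/169657 (H = -7 + (28166 + 1/(-169657)) = -7 + (28166 - 1/169657) = -7 + 4778559061/169657 = 4777371462/169657 ≈ 28159.)
Q(c) = 2*c
A(b) = b**3 (A(b) = b**2*b = b**3)
H/(((-265921 + Q(M))/(A(-599) + 443887))) = 4777371462/(169657*(((-265921 + 2*(-621))/((-599)**3 + 443887)))) = 4777371462/(169657*(((-265921 - 1242)/(-214921799 + 443887)))) = 4777371462/(169657*((-267163/(-214477912)))) = 4777371462/(169657*((-267163*(-1/214477912)))) = 4777371462/(169657*(267163/214477912)) = (4777371462/169657)*(214477912/267163) = 1024640656018147344/45326073091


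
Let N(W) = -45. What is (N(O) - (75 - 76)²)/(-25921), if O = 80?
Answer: 2/1127 ≈ 0.0017746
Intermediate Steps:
(N(O) - (75 - 76)²)/(-25921) = (-45 - (75 - 76)²)/(-25921) = (-45 - 1*(-1)²)*(-1/25921) = (-45 - 1*1)*(-1/25921) = (-45 - 1)*(-1/25921) = -46*(-1/25921) = 2/1127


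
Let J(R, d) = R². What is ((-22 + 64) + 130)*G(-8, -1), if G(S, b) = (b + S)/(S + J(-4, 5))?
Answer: -387/2 ≈ -193.50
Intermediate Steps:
G(S, b) = (S + b)/(16 + S) (G(S, b) = (b + S)/(S + (-4)²) = (S + b)/(S + 16) = (S + b)/(16 + S))
((-22 + 64) + 130)*G(-8, -1) = ((-22 + 64) + 130)*((-8 - 1)/(16 - 8)) = (42 + 130)*(-9/8) = 172*((⅛)*(-9)) = 172*(-9/8) = -387/2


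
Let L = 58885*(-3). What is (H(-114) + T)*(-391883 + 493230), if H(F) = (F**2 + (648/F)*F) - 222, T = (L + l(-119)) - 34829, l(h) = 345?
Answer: -20038024799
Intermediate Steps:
L = -176655
T = -211139 (T = (-176655 + 345) - 34829 = -176310 - 34829 = -211139)
H(F) = 426 + F**2 (H(F) = (F**2 + 648) - 222 = (648 + F**2) - 222 = 426 + F**2)
(H(-114) + T)*(-391883 + 493230) = ((426 + (-114)**2) - 211139)*(-391883 + 493230) = ((426 + 12996) - 211139)*101347 = (13422 - 211139)*101347 = -197717*101347 = -20038024799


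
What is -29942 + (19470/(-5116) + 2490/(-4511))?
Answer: -345555154001/11539138 ≈ -29946.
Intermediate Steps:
-29942 + (19470/(-5116) + 2490/(-4511)) = -29942 + (19470*(-1/5116) + 2490*(-1/4511)) = -29942 + (-9735/2558 - 2490/4511) = -29942 - 50284005/11539138 = -345555154001/11539138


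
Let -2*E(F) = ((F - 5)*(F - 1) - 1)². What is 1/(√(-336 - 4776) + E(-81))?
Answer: -99433202/2471740415013649 - 24*I*√142/2471740415013649 ≈ -4.0228e-8 - 1.1571e-13*I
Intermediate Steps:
E(F) = -(-1 + (-1 + F)*(-5 + F))²/2 (E(F) = -((F - 5)*(F - 1) - 1)²/2 = -((-5 + F)*(-1 + F) - 1)²/2 = -((-1 + F)*(-5 + F) - 1)²/2 = -(-1 + (-1 + F)*(-5 + F))²/2)
1/(√(-336 - 4776) + E(-81)) = 1/(√(-336 - 4776) - (4 + (-81)² - 6*(-81))²/2) = 1/(√(-5112) - (4 + 6561 + 486)²/2) = 1/(6*I*√142 - ½*7051²) = 1/(6*I*√142 - ½*49716601) = 1/(6*I*√142 - 49716601/2) = 1/(-49716601/2 + 6*I*√142)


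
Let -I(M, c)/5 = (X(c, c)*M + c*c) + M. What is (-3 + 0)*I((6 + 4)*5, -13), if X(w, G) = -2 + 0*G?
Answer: 1785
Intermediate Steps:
X(w, G) = -2 (X(w, G) = -2 + 0 = -2)
I(M, c) = -5*c² + 5*M (I(M, c) = -5*((-2*M + c*c) + M) = -5*((-2*M + c²) + M) = -5*((c² - 2*M) + M) = -5*(c² - M) = -5*c² + 5*M)
(-3 + 0)*I((6 + 4)*5, -13) = (-3 + 0)*(-5*(-13)² + 5*((6 + 4)*5)) = -3*(-5*169 + 5*(10*5)) = -3*(-845 + 5*50) = -3*(-845 + 250) = -3*(-595) = 1785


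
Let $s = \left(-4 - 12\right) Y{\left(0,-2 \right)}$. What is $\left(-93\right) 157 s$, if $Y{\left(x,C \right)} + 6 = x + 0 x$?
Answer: $-1401696$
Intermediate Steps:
$Y{\left(x,C \right)} = -6 + x$ ($Y{\left(x,C \right)} = -6 + \left(x + 0 x\right) = -6 + \left(x + 0\right) = -6 + x$)
$s = 96$ ($s = \left(-4 - 12\right) \left(-6 + 0\right) = \left(-16\right) \left(-6\right) = 96$)
$\left(-93\right) 157 s = \left(-93\right) 157 \cdot 96 = \left(-14601\right) 96 = -1401696$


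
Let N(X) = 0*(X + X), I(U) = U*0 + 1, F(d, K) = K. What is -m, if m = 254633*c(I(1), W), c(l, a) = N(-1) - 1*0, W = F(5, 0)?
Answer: 0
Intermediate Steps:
I(U) = 1 (I(U) = 0 + 1 = 1)
W = 0
N(X) = 0 (N(X) = 0*(2*X) = 0)
c(l, a) = 0 (c(l, a) = 0 - 1*0 = 0 + 0 = 0)
m = 0 (m = 254633*0 = 0)
-m = -1*0 = 0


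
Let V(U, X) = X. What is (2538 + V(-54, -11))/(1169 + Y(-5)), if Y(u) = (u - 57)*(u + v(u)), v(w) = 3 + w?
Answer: 361/229 ≈ 1.5764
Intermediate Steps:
Y(u) = (-57 + u)*(3 + 2*u) (Y(u) = (u - 57)*(u + (3 + u)) = (-57 + u)*(3 + 2*u))
(2538 + V(-54, -11))/(1169 + Y(-5)) = (2538 - 11)/(1169 + (-171 - 111*(-5) + 2*(-5)²)) = 2527/(1169 + (-171 + 555 + 2*25)) = 2527/(1169 + (-171 + 555 + 50)) = 2527/(1169 + 434) = 2527/1603 = 2527*(1/1603) = 361/229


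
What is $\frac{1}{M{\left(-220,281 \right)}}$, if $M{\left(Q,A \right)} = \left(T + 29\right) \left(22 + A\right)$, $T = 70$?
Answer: $\frac{1}{29997} \approx 3.3337 \cdot 10^{-5}$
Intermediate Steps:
$M{\left(Q,A \right)} = 2178 + 99 A$ ($M{\left(Q,A \right)} = \left(70 + 29\right) \left(22 + A\right) = 99 \left(22 + A\right) = 2178 + 99 A$)
$\frac{1}{M{\left(-220,281 \right)}} = \frac{1}{2178 + 99 \cdot 281} = \frac{1}{2178 + 27819} = \frac{1}{29997}$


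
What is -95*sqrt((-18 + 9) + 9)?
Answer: 0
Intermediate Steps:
-95*sqrt((-18 + 9) + 9) = -95*sqrt(-9 + 9) = -95*sqrt(0) = -95*0 = 0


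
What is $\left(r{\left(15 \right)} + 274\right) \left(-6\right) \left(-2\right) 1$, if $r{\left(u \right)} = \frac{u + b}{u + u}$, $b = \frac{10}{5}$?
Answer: $\frac{16474}{5} \approx 3294.8$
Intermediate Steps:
$b = 2$ ($b = 10 \cdot \frac{1}{5} = 2$)
$r{\left(u \right)} = \frac{2 + u}{2 u}$ ($r{\left(u \right)} = \frac{u + 2}{u + u} = \frac{2 + u}{2 u}$)
$\left(r{\left(15 \right)} + 274\right) \left(-6\right) \left(-2\right) 1 = \left(\frac{2 + 15}{2 \cdot 15} + 274\right) \left(-6\right) \left(-2\right) 1 = \left(\frac{1}{2} \cdot \frac{1}{15} \cdot 17 + 274\right) 12 \cdot 1 = \left(\frac{17}{30} + 274\right) 12 = \frac{8237}{30} \cdot 12 = \frac{16474}{5}$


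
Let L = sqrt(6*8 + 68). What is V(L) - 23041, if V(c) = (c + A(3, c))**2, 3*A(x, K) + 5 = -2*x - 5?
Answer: -206069/9 - 64*sqrt(29)/3 ≈ -23011.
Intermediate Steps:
A(x, K) = -10/3 - 2*x/3 (A(x, K) = -5/3 + (-2*x - 5)/3 = -5/3 + (-5 - 2*x)/3 = -5/3 + (-5/3 - 2*x/3) = -10/3 - 2*x/3)
L = 2*sqrt(29) (L = sqrt(48 + 68) = sqrt(116) = 2*sqrt(29) ≈ 10.770)
V(c) = (-16/3 + c)**2 (V(c) = (c + (-10/3 - 2/3*3))**2 = (c + (-10/3 - 2))**2 = (c - 16/3)**2 = (-16/3 + c)**2)
V(L) - 23041 = (-16 + 3*(2*sqrt(29)))**2/9 - 23041 = (-16 + 6*sqrt(29))**2/9 - 23041 = -23041 + (-16 + 6*sqrt(29))**2/9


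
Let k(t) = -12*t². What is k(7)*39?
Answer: -22932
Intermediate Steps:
k(7)*39 = -12*7²*39 = -12*49*39 = -588*39 = -22932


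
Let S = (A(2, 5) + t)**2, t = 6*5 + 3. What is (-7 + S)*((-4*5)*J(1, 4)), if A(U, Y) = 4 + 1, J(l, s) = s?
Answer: -114960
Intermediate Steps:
A(U, Y) = 5
t = 33 (t = 30 + 3 = 33)
S = 1444 (S = (5 + 33)**2 = 38**2 = 1444)
(-7 + S)*((-4*5)*J(1, 4)) = (-7 + 1444)*(-4*5*4) = 1437*(-20*4) = 1437*(-80) = -114960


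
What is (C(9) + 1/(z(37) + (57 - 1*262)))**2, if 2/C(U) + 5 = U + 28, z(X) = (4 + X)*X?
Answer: 6889/1721344 ≈ 0.0040021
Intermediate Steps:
z(X) = X*(4 + X)
C(U) = 2/(23 + U) (C(U) = 2/(-5 + (U + 28)) = 2/(-5 + (28 + U)) = 2/(23 + U))
(C(9) + 1/(z(37) + (57 - 1*262)))**2 = (2/(23 + 9) + 1/(37*(4 + 37) + (57 - 1*262)))**2 = (2/32 + 1/(37*41 + (57 - 262)))**2 = (2*(1/32) + 1/(1517 - 205))**2 = (1/16 + 1/1312)**2 = (83/1312)**2 = 6889/1721344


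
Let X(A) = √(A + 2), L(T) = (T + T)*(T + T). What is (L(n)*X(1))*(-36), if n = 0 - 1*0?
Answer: 0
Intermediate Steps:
n = 0 (n = 0 + 0 = 0)
L(T) = 4*T² (L(T) = (2*T)*(2*T) = 4*T²)
X(A) = √(2 + A)
(L(n)*X(1))*(-36) = ((4*0²)*√(2 + 1))*(-36) = ((4*0)*√3)*(-36) = (0*√3)*(-36) = 0*(-36) = 0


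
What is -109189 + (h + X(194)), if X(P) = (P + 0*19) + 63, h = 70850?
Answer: -38082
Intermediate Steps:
X(P) = 63 + P (X(P) = (P + 0) + 63 = P + 63 = 63 + P)
-109189 + (h + X(194)) = -109189 + (70850 + (63 + 194)) = -109189 + (70850 + 257) = -109189 + 71107 = -38082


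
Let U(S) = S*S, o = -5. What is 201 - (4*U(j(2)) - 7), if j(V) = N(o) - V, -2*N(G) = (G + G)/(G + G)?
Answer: 183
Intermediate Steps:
N(G) = -½ (N(G) = -(G + G)/(2*(G + G)) = -2*G/(2*(2*G)) = -2*G*1/(2*G)/2 = -½*1 = -½)
j(V) = -½ - V
U(S) = S²
201 - (4*U(j(2)) - 7) = 201 - (4*(-½ - 1*2)² - 7) = 201 - (4*(-½ - 2)² - 7) = 201 - (4*(-5/2)² - 7) = 201 - (4*(25/4) - 7) = 201 - (25 - 7) = 201 - 1*18 = 201 - 18 = 183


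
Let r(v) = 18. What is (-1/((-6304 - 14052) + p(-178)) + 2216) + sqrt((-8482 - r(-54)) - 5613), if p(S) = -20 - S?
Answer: 44758769/20198 + I*sqrt(14113) ≈ 2216.0 + 118.8*I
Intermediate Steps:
(-1/((-6304 - 14052) + p(-178)) + 2216) + sqrt((-8482 - r(-54)) - 5613) = (-1/((-6304 - 14052) + (-20 - 1*(-178))) + 2216) + sqrt((-8482 - 1*18) - 5613) = (-1/(-20356 + (-20 + 178)) + 2216) + sqrt((-8482 - 18) - 5613) = (-1/(-20356 + 158) + 2216) + sqrt(-8500 - 5613) = (-1/(-20198) + 2216) + sqrt(-14113) = (-1*(-1/20198) + 2216) + I*sqrt(14113) = (1/20198 + 2216) + I*sqrt(14113) = 44758769/20198 + I*sqrt(14113)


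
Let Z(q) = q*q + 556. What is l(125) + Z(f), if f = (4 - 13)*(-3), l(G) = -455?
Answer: 830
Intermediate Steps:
f = 27 (f = -9*(-3) = 27)
Z(q) = 556 + q² (Z(q) = q² + 556 = 556 + q²)
l(125) + Z(f) = -455 + (556 + 27²) = -455 + (556 + 729) = -455 + 1285 = 830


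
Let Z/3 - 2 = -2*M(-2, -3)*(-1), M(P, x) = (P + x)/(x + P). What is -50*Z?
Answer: -600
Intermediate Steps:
M(P, x) = 1 (M(P, x) = (P + x)/(P + x) = 1)
Z = 12 (Z = 6 + 3*(-2*1*(-1)) = 6 + 3*(-2*(-1)) = 6 + 3*2 = 6 + 6 = 12)
-50*Z = -50*12 = -600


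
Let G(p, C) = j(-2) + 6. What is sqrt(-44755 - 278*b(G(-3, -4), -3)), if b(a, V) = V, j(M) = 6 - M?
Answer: I*sqrt(43921) ≈ 209.57*I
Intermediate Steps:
G(p, C) = 14 (G(p, C) = (6 - 1*(-2)) + 6 = (6 + 2) + 6 = 8 + 6 = 14)
sqrt(-44755 - 278*b(G(-3, -4), -3)) = sqrt(-44755 - 278*(-3)) = sqrt(-44755 + 834) = sqrt(-43921) = I*sqrt(43921)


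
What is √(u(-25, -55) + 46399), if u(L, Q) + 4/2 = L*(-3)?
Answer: 2*√11618 ≈ 215.57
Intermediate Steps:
u(L, Q) = -2 - 3*L (u(L, Q) = -2 + L*(-3) = -2 - 3*L)
√(u(-25, -55) + 46399) = √((-2 - 3*(-25)) + 46399) = √((-2 + 75) + 46399) = √(73 + 46399) = √46472 = 2*√11618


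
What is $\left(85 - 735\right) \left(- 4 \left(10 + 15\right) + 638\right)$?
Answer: $-349700$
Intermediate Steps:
$\left(85 - 735\right) \left(- 4 \left(10 + 15\right) + 638\right) = - 650 \left(\left(-4\right) 25 + 638\right) = - 650 \left(-100 + 638\right) = \left(-650\right) 538 = -349700$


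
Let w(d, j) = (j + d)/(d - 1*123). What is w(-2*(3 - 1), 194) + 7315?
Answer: 928815/127 ≈ 7313.5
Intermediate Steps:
w(d, j) = (d + j)/(-123 + d) (w(d, j) = (d + j)/(d - 123) = (d + j)/(-123 + d))
w(-2*(3 - 1), 194) + 7315 = (-2*(3 - 1) + 194)/(-123 - 2*(3 - 1)) + 7315 = (-2*2 + 194)/(-123 - 2*2) + 7315 = (-4 + 194)/(-123 - 4) + 7315 = 190/(-127) + 7315 = -1/127*190 + 7315 = -190/127 + 7315 = 928815/127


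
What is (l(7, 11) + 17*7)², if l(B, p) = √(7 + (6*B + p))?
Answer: 14221 + 476*√15 ≈ 16065.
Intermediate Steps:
l(B, p) = √(7 + p + 6*B) (l(B, p) = √(7 + (p + 6*B)) = √(7 + p + 6*B))
(l(7, 11) + 17*7)² = (√(7 + 11 + 6*7) + 17*7)² = (√(7 + 11 + 42) + 119)² = (√60 + 119)² = (2*√15 + 119)² = (119 + 2*√15)²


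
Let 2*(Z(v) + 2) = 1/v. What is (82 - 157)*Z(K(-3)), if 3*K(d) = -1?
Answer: 525/2 ≈ 262.50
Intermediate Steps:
K(d) = -⅓ (K(d) = (⅓)*(-1) = -⅓)
Z(v) = -2 + 1/(2*v) (Z(v) = -2 + (1/v)/2 = -2 + 1/(2*v))
(82 - 157)*Z(K(-3)) = (82 - 157)*(-2 + 1/(2*(-⅓))) = -75*(-2 + (½)*(-3)) = -75*(-2 - 3/2) = -75*(-7/2) = 525/2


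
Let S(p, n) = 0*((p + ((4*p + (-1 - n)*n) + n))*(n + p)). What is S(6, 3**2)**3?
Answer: 0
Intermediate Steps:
S(p, n) = 0 (S(p, n) = 0*((p + ((4*p + n*(-1 - n)) + n))*(n + p)) = 0*((p + (n + 4*p + n*(-1 - n)))*(n + p)) = 0*((n + 5*p + n*(-1 - n))*(n + p)) = 0*((n + p)*(n + 5*p + n*(-1 - n))) = 0)
S(6, 3**2)**3 = 0**3 = 0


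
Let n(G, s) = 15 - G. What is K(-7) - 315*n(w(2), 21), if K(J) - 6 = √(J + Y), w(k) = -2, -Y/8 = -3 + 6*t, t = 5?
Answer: -5349 + I*√223 ≈ -5349.0 + 14.933*I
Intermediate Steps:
Y = -216 (Y = -8*(-3 + 6*5) = -8*(-3 + 30) = -8*27 = -216)
K(J) = 6 + √(-216 + J) (K(J) = 6 + √(J - 216) = 6 + √(-216 + J))
K(-7) - 315*n(w(2), 21) = (6 + √(-216 - 7)) - 315*(15 - 1*(-2)) = (6 + √(-223)) - 315*(15 + 2) = (6 + I*√223) - 315*17 = (6 + I*√223) - 5355 = -5349 + I*√223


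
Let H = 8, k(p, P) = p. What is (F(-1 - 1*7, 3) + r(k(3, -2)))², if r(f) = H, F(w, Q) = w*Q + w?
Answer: 576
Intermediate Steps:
F(w, Q) = w + Q*w (F(w, Q) = Q*w + w = w + Q*w)
r(f) = 8
(F(-1 - 1*7, 3) + r(k(3, -2)))² = ((-1 - 1*7)*(1 + 3) + 8)² = ((-1 - 7)*4 + 8)² = (-8*4 + 8)² = (-32 + 8)² = (-24)² = 576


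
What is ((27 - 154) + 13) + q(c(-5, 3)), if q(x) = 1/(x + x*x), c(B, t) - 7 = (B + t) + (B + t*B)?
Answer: -23939/210 ≈ -114.00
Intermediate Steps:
c(B, t) = 7 + t + 2*B + B*t (c(B, t) = 7 + ((B + t) + (B + t*B)) = 7 + ((B + t) + (B + B*t)) = 7 + (t + 2*B + B*t) = 7 + t + 2*B + B*t)
q(x) = 1/(x + x²)
((27 - 154) + 13) + q(c(-5, 3)) = ((27 - 154) + 13) + 1/((7 + 3 + 2*(-5) - 5*3)*(1 + (7 + 3 + 2*(-5) - 5*3))) = (-127 + 13) + 1/((7 + 3 - 10 - 15)*(1 + (7 + 3 - 10 - 15))) = -114 + 1/((-15)*(1 - 15)) = -114 - 1/15/(-14) = -114 - 1/15*(-1/14) = -114 + 1/210 = -23939/210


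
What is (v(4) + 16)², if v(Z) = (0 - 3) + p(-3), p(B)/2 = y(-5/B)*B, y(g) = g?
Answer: 9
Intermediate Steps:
p(B) = -10 (p(B) = 2*((-5/B)*B) = 2*(-5) = -10)
v(Z) = -13 (v(Z) = (0 - 3) - 10 = -3 - 10 = -13)
(v(4) + 16)² = (-13 + 16)² = 3² = 9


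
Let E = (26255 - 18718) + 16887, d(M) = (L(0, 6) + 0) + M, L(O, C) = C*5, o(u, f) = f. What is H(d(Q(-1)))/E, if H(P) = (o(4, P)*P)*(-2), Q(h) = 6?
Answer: -324/3053 ≈ -0.10613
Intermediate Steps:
L(O, C) = 5*C
d(M) = 30 + M (d(M) = (5*6 + 0) + M = (30 + 0) + M = 30 + M)
E = 24424 (E = 7537 + 16887 = 24424)
H(P) = -2*P**2 (H(P) = (P*P)*(-2) = P**2*(-2) = -2*P**2)
H(d(Q(-1)))/E = -2*(30 + 6)**2/24424 = -2*36**2*(1/24424) = -2*1296*(1/24424) = -2592*1/24424 = -324/3053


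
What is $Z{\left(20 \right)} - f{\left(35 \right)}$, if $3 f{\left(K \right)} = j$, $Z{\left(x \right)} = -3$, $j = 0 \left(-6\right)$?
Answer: $-3$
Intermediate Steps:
$j = 0$
$f{\left(K \right)} = 0$ ($f{\left(K \right)} = \frac{1}{3} \cdot 0 = 0$)
$Z{\left(20 \right)} - f{\left(35 \right)} = -3 - 0 = -3 + 0 = -3$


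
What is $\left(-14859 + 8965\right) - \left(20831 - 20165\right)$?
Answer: $-6560$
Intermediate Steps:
$\left(-14859 + 8965\right) - \left(20831 - 20165\right) = -5894 - \left(20831 - 20165\right) = -5894 - 666 = -6560$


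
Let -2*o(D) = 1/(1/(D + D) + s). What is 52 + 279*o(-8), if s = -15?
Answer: 14764/241 ≈ 61.261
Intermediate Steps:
o(D) = -1/(2*(-15 + 1/(2*D))) (o(D) = -1/(2*(1/(D + D) - 15)) = -1/(2*(1/(2*D) - 15)) = -1/(2*(-15 + 1/(2*D))))
52 + 279*o(-8) = 52 + 279*(-8/(-1 + 30*(-8))) = 52 + 279*(-8/(-1 - 240)) = 52 + 279*(-8/(-241)) = 52 + 279*(-8*(-1/241)) = 52 + 279*(8/241) = 52 + 2232/241 = 14764/241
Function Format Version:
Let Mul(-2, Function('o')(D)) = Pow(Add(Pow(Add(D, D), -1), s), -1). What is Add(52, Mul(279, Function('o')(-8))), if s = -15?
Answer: Rational(14764, 241) ≈ 61.261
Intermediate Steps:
Function('o')(D) = Mul(Rational(-1, 2), Pow(Add(-15, Mul(Rational(1, 2), Pow(D, -1))), -1)) (Function('o')(D) = Mul(Rational(-1, 2), Pow(Add(Pow(Add(D, D), -1), -15), -1)) = Mul(Rational(-1, 2), Pow(Add(Pow(Mul(2, D), -1), -15), -1)) = Mul(Rational(-1, 2), Pow(Add(Mul(Rational(1, 2), Pow(D, -1)), -15), -1)) = Mul(Rational(-1, 2), Pow(Add(-15, Mul(Rational(1, 2), Pow(D, -1))), -1)))
Add(52, Mul(279, Function('o')(-8))) = Add(52, Mul(279, Mul(-8, Pow(Add(-1, Mul(30, -8)), -1)))) = Add(52, Mul(279, Mul(-8, Pow(Add(-1, -240), -1)))) = Add(52, Mul(279, Mul(-8, Pow(-241, -1)))) = Add(52, Mul(279, Mul(-8, Rational(-1, 241)))) = Add(52, Mul(279, Rational(8, 241))) = Add(52, Rational(2232, 241)) = Rational(14764, 241)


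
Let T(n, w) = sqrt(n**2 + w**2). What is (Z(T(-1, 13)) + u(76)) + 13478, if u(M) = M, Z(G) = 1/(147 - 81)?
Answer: 894565/66 ≈ 13554.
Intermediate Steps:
Z(G) = 1/66
(Z(T(-1, 13)) + u(76)) + 13478 = (1/66 + 76) + 13478 = 5017/66 + 13478 = 894565/66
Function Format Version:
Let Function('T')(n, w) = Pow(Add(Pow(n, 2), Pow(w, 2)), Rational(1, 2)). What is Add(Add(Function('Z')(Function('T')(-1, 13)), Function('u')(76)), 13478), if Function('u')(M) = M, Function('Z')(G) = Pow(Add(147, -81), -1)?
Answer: Rational(894565, 66) ≈ 13554.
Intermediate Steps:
Function('Z')(G) = Rational(1, 66) (Function('Z')(G) = Pow(66, -1) = Rational(1, 66))
Add(Add(Function('Z')(Function('T')(-1, 13)), Function('u')(76)), 13478) = Add(Add(Rational(1, 66), 76), 13478) = Add(Rational(5017, 66), 13478) = Rational(894565, 66)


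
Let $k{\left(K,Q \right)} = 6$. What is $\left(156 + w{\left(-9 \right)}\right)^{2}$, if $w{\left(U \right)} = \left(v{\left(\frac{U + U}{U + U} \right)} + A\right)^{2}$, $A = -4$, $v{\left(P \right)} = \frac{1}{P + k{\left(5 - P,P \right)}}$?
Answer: $\frac{70107129}{2401} \approx 29199.0$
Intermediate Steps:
$v{\left(P \right)} = \frac{1}{6 + P}$ ($v{\left(P \right)} = \frac{1}{P + 6} = \frac{1}{6 + P}$)
$w{\left(U \right)} = \frac{729}{49}$ ($w{\left(U \right)} = \left(\frac{1}{6 + \frac{U + U}{U + U}} - 4\right)^{2} = \left(\frac{1}{6 + \frac{2 U}{2 U}} - 4\right)^{2} = \left(\frac{1}{6 + 2 U \frac{1}{2 U}} - 4\right)^{2} = \left(\frac{1}{6 + 1} - 4\right)^{2} = \left(\frac{1}{7} - 4\right)^{2} = \left(- \frac{27}{7}\right)^{2} = \frac{729}{49}$)
$\left(156 + w{\left(-9 \right)}\right)^{2} = \left(156 + \frac{729}{49}\right)^{2} = \left(\frac{8373}{49}\right)^{2} = \frac{70107129}{2401}$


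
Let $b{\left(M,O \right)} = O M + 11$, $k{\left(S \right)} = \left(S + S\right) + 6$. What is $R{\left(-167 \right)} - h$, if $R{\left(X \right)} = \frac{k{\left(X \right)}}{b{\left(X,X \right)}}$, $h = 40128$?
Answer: $- \frac{279892882}{6975} \approx -40128.0$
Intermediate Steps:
$k{\left(S \right)} = 6 + 2 S$ ($k{\left(S \right)} = 2 S + 6 = 6 + 2 S$)
$b{\left(M,O \right)} = 11 + M O$ ($b{\left(M,O \right)} = M O + 11 = 11 + M O$)
$R{\left(X \right)} = \frac{6 + 2 X}{11 + X^{2}}$ ($R{\left(X \right)} = \frac{6 + 2 X}{11 + X X} = \frac{6 + 2 X}{11 + X^{2}}$)
$R{\left(-167 \right)} - h = \frac{2 \left(3 - 167\right)}{11 + \left(-167\right)^{2}} - 40128 = 2 \frac{1}{11 + 27889} \left(-164\right) - 40128 = 2 \cdot \frac{1}{27900} \left(-164\right) - 40128 = - \frac{82}{6975} - 40128 = - \frac{279892882}{6975}$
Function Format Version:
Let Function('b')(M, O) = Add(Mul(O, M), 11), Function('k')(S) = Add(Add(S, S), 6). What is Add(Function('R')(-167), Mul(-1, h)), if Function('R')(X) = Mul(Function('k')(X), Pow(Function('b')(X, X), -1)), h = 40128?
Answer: Rational(-279892882, 6975) ≈ -40128.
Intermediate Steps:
Function('k')(S) = Add(6, Mul(2, S)) (Function('k')(S) = Add(Mul(2, S), 6) = Add(6, Mul(2, S)))
Function('b')(M, O) = Add(11, Mul(M, O)) (Function('b')(M, O) = Add(Mul(M, O), 11) = Add(11, Mul(M, O)))
Function('R')(X) = Mul(Pow(Add(11, Pow(X, 2)), -1), Add(6, Mul(2, X))) (Function('R')(X) = Mul(Add(6, Mul(2, X)), Pow(Add(11, Mul(X, X)), -1)) = Mul(Add(6, Mul(2, X)), Pow(Add(11, Pow(X, 2)), -1)) = Mul(Pow(Add(11, Pow(X, 2)), -1), Add(6, Mul(2, X))))
Add(Function('R')(-167), Mul(-1, h)) = Add(Mul(2, Pow(Add(11, Pow(-167, 2)), -1), Add(3, -167)), Mul(-1, 40128)) = Add(Mul(2, Pow(Add(11, 27889), -1), -164), -40128) = Add(Mul(2, Pow(27900, -1), -164), -40128) = Add(Mul(2, Rational(1, 27900), -164), -40128) = Add(Rational(-82, 6975), -40128) = Rational(-279892882, 6975)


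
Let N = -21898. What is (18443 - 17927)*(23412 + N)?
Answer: 781224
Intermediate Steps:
(18443 - 17927)*(23412 + N) = (18443 - 17927)*(23412 - 21898) = 516*1514 = 781224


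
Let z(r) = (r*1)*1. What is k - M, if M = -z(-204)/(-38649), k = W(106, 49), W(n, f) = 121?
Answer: 1558911/12883 ≈ 121.01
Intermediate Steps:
z(r) = r (z(r) = r*1 = r)
k = 121
M = -68/12883 (M = -(-204)/(-38649) = -(-204)*(-1)/38649 = -1*68/12883 = -68/12883 ≈ -0.0052783)
k - M = 121 - 1*(-68/12883) = 121 + 68/12883 = 1558911/12883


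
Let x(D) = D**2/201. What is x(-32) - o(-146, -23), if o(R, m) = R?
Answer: 30370/201 ≈ 151.09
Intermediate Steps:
x(D) = D**2/201
x(-32) - o(-146, -23) = (1/201)*(-32)**2 - 1*(-146) = (1/201)*1024 + 146 = 1024/201 + 146 = 30370/201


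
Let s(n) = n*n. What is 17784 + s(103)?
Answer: 28393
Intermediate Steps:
s(n) = n**2
17784 + s(103) = 17784 + 103**2 = 17784 + 10609 = 28393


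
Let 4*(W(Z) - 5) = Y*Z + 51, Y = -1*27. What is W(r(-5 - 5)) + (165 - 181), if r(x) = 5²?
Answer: -167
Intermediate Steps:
Y = -27
r(x) = 25
W(Z) = 71/4 - 27*Z/4 (W(Z) = 5 + (-27*Z + 51)/4 = 5 + (51 - 27*Z)/4 = 5 + (51/4 - 27*Z/4) = 71/4 - 27*Z/4)
W(r(-5 - 5)) + (165 - 181) = (71/4 - 27/4*25) + (165 - 181) = (71/4 - 675/4) - 16 = -151 - 16 = -167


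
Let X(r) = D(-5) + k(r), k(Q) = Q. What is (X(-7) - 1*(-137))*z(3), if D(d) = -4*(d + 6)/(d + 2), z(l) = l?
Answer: 394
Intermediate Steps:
D(d) = -4*(6 + d)/(2 + d)
X(r) = 4/3 + r (X(r) = 4*(-6 - 1*(-5))/(2 - 5) + r = 4*(-6 + 5)/(-3) + r = 4*(-⅓)*(-1) + r = 4/3 + r)
(X(-7) - 1*(-137))*z(3) = ((4/3 - 7) - 1*(-137))*3 = (-17/3 + 137)*3 = (394/3)*3 = 394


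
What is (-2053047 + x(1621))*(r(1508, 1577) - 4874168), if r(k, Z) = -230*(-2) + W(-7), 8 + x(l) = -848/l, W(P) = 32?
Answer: 16219608363649028/1621 ≈ 1.0006e+13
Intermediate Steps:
x(l) = -8 - 848/l
r(k, Z) = 492 (r(k, Z) = -230*(-2) + 32 = 460 + 32 = 492)
(-2053047 + x(1621))*(r(1508, 1577) - 4874168) = (-2053047 + (-8 - 848/1621))*(492 - 4874168) = (-2053047 + (-8 - 848*1/1621))*(-4873676) = (-2053047 + (-8 - 848/1621))*(-4873676) = (-2053047 - 13816/1621)*(-4873676) = -3328003003/1621*(-4873676) = 16219608363649028/1621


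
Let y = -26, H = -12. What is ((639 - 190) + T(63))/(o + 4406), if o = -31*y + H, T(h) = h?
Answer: 32/325 ≈ 0.098462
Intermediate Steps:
o = 794 (o = -31*(-26) - 12 = 806 - 12 = 794)
((639 - 190) + T(63))/(o + 4406) = ((639 - 190) + 63)/(794 + 4406) = (449 + 63)/5200 = 512*(1/5200) = 32/325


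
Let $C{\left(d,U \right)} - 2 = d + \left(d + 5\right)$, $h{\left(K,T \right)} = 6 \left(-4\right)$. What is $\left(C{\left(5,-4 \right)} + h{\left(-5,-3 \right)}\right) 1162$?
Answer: $-8134$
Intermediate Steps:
$h{\left(K,T \right)} = -24$
$C{\left(d,U \right)} = 7 + 2 d$ ($C{\left(d,U \right)} = 2 + \left(d + \left(d + 5\right)\right) = 2 + \left(d + \left(5 + d\right)\right) = 2 + \left(5 + 2 d\right) = 7 + 2 d$)
$\left(C{\left(5,-4 \right)} + h{\left(-5,-3 \right)}\right) 1162 = \left(\left(7 + 2 \cdot 5\right) - 24\right) 1162 = \left(\left(7 + 10\right) - 24\right) 1162 = \left(17 - 24\right) 1162 = \left(-7\right) 1162 = -8134$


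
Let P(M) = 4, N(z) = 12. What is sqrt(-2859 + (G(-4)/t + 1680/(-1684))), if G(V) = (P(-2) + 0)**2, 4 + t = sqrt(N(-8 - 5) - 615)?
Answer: sqrt(421)*sqrt((4822972 - 3612177*I*sqrt(67))/(-4 + 3*I*sqrt(67)))/421 ≈ 0.0059343 - 53.48*I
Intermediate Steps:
t = -4 + 3*I*sqrt(67) (t = -4 + sqrt(12 - 615) = -4 + sqrt(-603) = -4 + 3*I*sqrt(67) ≈ -4.0 + 24.556*I)
G(V) = 16 (G(V) = (4 + 0)**2 = 4**2 = 16)
sqrt(-2859 + (G(-4)/t + 1680/(-1684))) = sqrt(-2859 + (16/(-4 + 3*I*sqrt(67)) + 1680/(-1684))) = sqrt(-2859 + (16/(-4 + 3*I*sqrt(67)) + 1680*(-1/1684))) = sqrt(-2859 + (16/(-4 + 3*I*sqrt(67)) - 420/421)) = sqrt(-2859 + (-420/421 + 16/(-4 + 3*I*sqrt(67)))) = sqrt(-1204059/421 + 16/(-4 + 3*I*sqrt(67)))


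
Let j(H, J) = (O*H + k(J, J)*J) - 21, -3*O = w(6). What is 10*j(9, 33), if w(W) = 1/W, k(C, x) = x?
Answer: 10675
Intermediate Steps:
O = -1/18 (O = -1/3/6 = -1/3*1/6 = -1/18 ≈ -0.055556)
j(H, J) = -21 + J**2 - H/18 (j(H, J) = (-H/18 + J*J) - 21 = (-H/18 + J**2) - 21 = (J**2 - H/18) - 21 = -21 + J**2 - H/18)
10*j(9, 33) = 10*(-21 + 33**2 - 1/18*9) = 10*(-21 + 1089 - 1/2) = 10*(2135/2) = 10675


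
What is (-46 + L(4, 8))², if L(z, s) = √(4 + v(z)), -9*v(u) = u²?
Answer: 19064/9 - 184*√5/3 ≈ 1981.1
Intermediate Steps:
v(u) = -u²/9
L(z, s) = √(4 - z²/9)
(-46 + L(4, 8))² = (-46 + √(36 - 1*4²)/3)² = (-46 + √(36 - 1*16)/3)² = (-46 + √(36 - 16)/3)² = (-46 + √20/3)² = (-46 + (2*√5)/3)² = (-46 + 2*√5/3)²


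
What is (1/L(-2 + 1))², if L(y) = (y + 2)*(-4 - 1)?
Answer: 1/25 ≈ 0.040000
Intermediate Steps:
L(y) = -10 - 5*y (L(y) = (2 + y)*(-5) = -10 - 5*y)
(1/L(-2 + 1))² = (1/(-10 - 5*(-2 + 1)))² = (1/(-10 - 5*(-1)))² = (1/(-10 + 5))² = (1/(-5))² = (-⅕)² = 1/25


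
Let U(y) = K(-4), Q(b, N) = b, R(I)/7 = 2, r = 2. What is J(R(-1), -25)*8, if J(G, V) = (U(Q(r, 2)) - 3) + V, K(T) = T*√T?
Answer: -224 - 64*I ≈ -224.0 - 64.0*I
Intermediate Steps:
R(I) = 14 (R(I) = 7*2 = 14)
K(T) = T^(3/2)
U(y) = -8*I (U(y) = (-4)^(3/2) = -8*I)
J(G, V) = -3 + V - 8*I (J(G, V) = (-8*I - 3) + V = (-3 - 8*I) + V = -3 + V - 8*I)
J(R(-1), -25)*8 = (-3 - 25 - 8*I)*8 = (-28 - 8*I)*8 = -224 - 64*I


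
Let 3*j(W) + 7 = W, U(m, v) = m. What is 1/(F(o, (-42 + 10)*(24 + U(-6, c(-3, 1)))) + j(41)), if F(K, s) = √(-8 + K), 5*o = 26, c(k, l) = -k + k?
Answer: 255/2953 - 9*I*√70/5906 ≈ 0.086353 - 0.01275*I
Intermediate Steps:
c(k, l) = 0
o = 26/5 (o = (⅕)*26 = 26/5 ≈ 5.2000)
j(W) = -7/3 + W/3
1/(F(o, (-42 + 10)*(24 + U(-6, c(-3, 1)))) + j(41)) = 1/(√(-8 + 26/5) + (-7/3 + (⅓)*41)) = 1/(√(-14/5) + (-7/3 + 41/3)) = 1/(I*√70/5 + 34/3) = 1/(34/3 + I*√70/5)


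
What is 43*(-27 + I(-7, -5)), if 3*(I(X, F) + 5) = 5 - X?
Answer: -1204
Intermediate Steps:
I(X, F) = -10/3 - X/3 (I(X, F) = -5 + (5 - X)/3 = -5 + (5/3 - X/3) = -10/3 - X/3)
43*(-27 + I(-7, -5)) = 43*(-27 + (-10/3 - 1/3*(-7))) = 43*(-27 + (-10/3 + 7/3)) = 43*(-27 - 1) = 43*(-28) = -1204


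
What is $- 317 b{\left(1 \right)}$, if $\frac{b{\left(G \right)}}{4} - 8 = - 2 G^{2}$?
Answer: $-7608$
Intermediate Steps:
$b{\left(G \right)} = 32 - 8 G^{2}$ ($b{\left(G \right)} = 32 + 4 \left(- 2 G^{2}\right) = 32 - 8 G^{2}$)
$- 317 b{\left(1 \right)} = - 317 \left(32 - 8 \cdot 1^{2}\right) = - 317 \left(32 - 8\right) = \left(-317\right) 24 = -7608$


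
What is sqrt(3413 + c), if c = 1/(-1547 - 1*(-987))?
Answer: sqrt(66894765)/140 ≈ 58.421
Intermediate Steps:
c = -1/560 (c = 1/(-1547 + 987) = 1/(-560) = -1/560 ≈ -0.0017857)
sqrt(3413 + c) = sqrt(3413 - 1/560) = sqrt(1911279/560) = sqrt(66894765)/140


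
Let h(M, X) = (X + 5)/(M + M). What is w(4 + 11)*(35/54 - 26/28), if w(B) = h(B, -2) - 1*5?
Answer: 371/270 ≈ 1.3741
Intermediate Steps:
h(M, X) = (5 + X)/(2*M) (h(M, X) = (5 + X)/((2*M)) = (5 + X)*(1/(2*M)) = (5 + X)/(2*M))
w(B) = -5 + 3/(2*B) (w(B) = (5 - 2)/(2*B) - 1*5 = (½)*3/B - 5 = 3/(2*B) - 5 = -5 + 3/(2*B))
w(4 + 11)*(35/54 - 26/28) = (-5 + 3/(2*(4 + 11)))*(35/54 - 26/28) = (-5 + (3/2)/15)*(35*(1/54) - 26*1/28) = (-5 + (3/2)*(1/15))*(35/54 - 13/14) = (-5 + ⅒)*(-53/189) = -49/10*(-53/189) = 371/270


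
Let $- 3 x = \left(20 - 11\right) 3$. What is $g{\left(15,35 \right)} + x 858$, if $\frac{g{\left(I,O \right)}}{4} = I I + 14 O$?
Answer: $-4862$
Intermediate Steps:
$g{\left(I,O \right)} = 4 I^{2} + 56 O$ ($g{\left(I,O \right)} = 4 \left(I I + 14 O\right) = 4 \left(I^{2} + 14 O\right) = 4 I^{2} + 56 O$)
$x = -9$ ($x = - \frac{\left(20 - 11\right) 3}{3} = - \frac{9 \cdot 3}{3} = \left(- \frac{1}{3}\right) 27 = -9$)
$g{\left(15,35 \right)} + x 858 = \left(4 \cdot 15^{2} + 56 \cdot 35\right) - 7722 = \left(4 \cdot 225 + 1960\right) - 7722 = \left(900 + 1960\right) - 7722 = 2860 - 7722 = -4862$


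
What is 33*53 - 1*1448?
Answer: 301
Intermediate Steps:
33*53 - 1*1448 = 1749 - 1448 = 301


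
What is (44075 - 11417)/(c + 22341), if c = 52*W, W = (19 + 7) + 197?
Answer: 32658/33937 ≈ 0.96231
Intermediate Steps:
W = 223 (W = 26 + 197 = 223)
c = 11596 (c = 52*223 = 11596)
(44075 - 11417)/(c + 22341) = (44075 - 11417)/(11596 + 22341) = 32658/33937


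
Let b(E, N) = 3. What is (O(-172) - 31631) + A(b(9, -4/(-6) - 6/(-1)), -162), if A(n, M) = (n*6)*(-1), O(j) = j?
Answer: -31821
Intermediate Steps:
A(n, M) = -6*n (A(n, M) = (6*n)*(-1) = -6*n)
(O(-172) - 31631) + A(b(9, -4/(-6) - 6/(-1)), -162) = (-172 - 31631) - 6*3 = -31803 - 18 = -31821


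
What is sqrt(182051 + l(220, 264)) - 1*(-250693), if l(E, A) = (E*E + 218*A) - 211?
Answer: 250693 + 4*sqrt(17987) ≈ 2.5123e+5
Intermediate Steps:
l(E, A) = -211 + E**2 + 218*A (l(E, A) = (E**2 + 218*A) - 211 = -211 + E**2 + 218*A)
sqrt(182051 + l(220, 264)) - 1*(-250693) = sqrt(182051 + (-211 + 220**2 + 218*264)) - 1*(-250693) = sqrt(182051 + (-211 + 48400 + 57552)) + 250693 = sqrt(182051 + 105741) + 250693 = sqrt(287792) + 250693 = 4*sqrt(17987) + 250693 = 250693 + 4*sqrt(17987)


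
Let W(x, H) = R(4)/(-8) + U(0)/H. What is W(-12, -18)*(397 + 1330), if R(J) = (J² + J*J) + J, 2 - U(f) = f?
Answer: -143341/18 ≈ -7963.4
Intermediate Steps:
U(f) = 2 - f
R(J) = J + 2*J² (R(J) = (J² + J²) + J = 2*J² + J = J + 2*J²)
W(x, H) = -9/2 + 2/H (W(x, H) = (4*(1 + 2*4))/(-8) + (2 - 1*0)/H = (4*(1 + 8))*(-⅛) + (2 + 0)/H = (4*9)*(-⅛) + 2/H = 36*(-⅛) + 2/H = -9/2 + 2/H)
W(-12, -18)*(397 + 1330) = (-9/2 + 2/(-18))*(397 + 1330) = (-9/2 + 2*(-1/18))*1727 = (-9/2 - ⅑)*1727 = -83/18*1727 = -143341/18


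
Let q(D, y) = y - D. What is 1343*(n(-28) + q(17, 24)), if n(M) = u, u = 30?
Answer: 49691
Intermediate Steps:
n(M) = 30
1343*(n(-28) + q(17, 24)) = 1343*(30 + (24 - 1*17)) = 1343*(30 + (24 - 17)) = 1343*(30 + 7) = 1343*37 = 49691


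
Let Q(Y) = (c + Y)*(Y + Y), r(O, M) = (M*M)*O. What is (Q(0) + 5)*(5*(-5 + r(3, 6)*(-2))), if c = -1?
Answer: -5525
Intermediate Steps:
r(O, M) = O*M² (r(O, M) = M²*O = O*M²)
Q(Y) = 2*Y*(-1 + Y) (Q(Y) = (-1 + Y)*(Y + Y) = (-1 + Y)*(2*Y) = 2*Y*(-1 + Y))
(Q(0) + 5)*(5*(-5 + r(3, 6)*(-2))) = (2*0*(-1 + 0) + 5)*(5*(-5 + (3*6²)*(-2))) = (2*0*(-1) + 5)*(5*(-5 + (3*36)*(-2))) = (0 + 5)*(5*(-5 + 108*(-2))) = 5*(5*(-5 - 216)) = 5*(5*(-221)) = 5*(-1105) = -5525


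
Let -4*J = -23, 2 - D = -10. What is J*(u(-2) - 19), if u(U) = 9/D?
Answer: -1679/16 ≈ -104.94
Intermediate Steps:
D = 12 (D = 2 - 1*(-10) = 2 + 10 = 12)
u(U) = ¾ (u(U) = 9/12 = 9*(1/12) = ¾)
J = 23/4 (J = -¼*(-23) = 23/4 ≈ 5.7500)
J*(u(-2) - 19) = 23*(¾ - 19)/4 = (23/4)*(-73/4) = -1679/16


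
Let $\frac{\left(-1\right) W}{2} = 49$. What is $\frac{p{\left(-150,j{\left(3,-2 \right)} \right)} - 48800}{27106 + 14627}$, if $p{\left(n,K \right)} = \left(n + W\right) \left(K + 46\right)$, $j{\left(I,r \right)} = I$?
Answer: $- \frac{60952}{41733} \approx -1.4605$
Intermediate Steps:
$W = -98$ ($W = \left(-2\right) 49 = -98$)
$p{\left(n,K \right)} = \left(-98 + n\right) \left(46 + K\right)$ ($p{\left(n,K \right)} = \left(n - 98\right) \left(K + 46\right) = \left(-98 + n\right) \left(46 + K\right)$)
$\frac{p{\left(-150,j{\left(3,-2 \right)} \right)} - 48800}{27106 + 14627} = \frac{\left(-4508 - 294 + 46 \left(-150\right) + 3 \left(-150\right)\right) - 48800}{27106 + 14627} = \frac{\left(-4508 - 294 - 6900 - 450\right) - 48800}{41733} = \left(-12152 - 48800\right) \frac{1}{41733} = \left(-60952\right) \frac{1}{41733} = - \frac{60952}{41733}$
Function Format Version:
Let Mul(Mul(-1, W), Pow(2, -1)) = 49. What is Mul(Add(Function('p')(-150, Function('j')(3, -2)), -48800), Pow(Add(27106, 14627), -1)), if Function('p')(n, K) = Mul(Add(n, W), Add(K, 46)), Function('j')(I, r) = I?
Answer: Rational(-60952, 41733) ≈ -1.4605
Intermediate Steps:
W = -98 (W = Mul(-2, 49) = -98)
Function('p')(n, K) = Mul(Add(-98, n), Add(46, K)) (Function('p')(n, K) = Mul(Add(n, -98), Add(K, 46)) = Mul(Add(-98, n), Add(46, K)))
Mul(Add(Function('p')(-150, Function('j')(3, -2)), -48800), Pow(Add(27106, 14627), -1)) = Mul(Add(Add(-4508, Mul(-98, 3), Mul(46, -150), Mul(3, -150)), -48800), Pow(Add(27106, 14627), -1)) = Mul(Add(Add(-4508, -294, -6900, -450), -48800), Pow(41733, -1)) = Mul(Add(-12152, -48800), Rational(1, 41733)) = Mul(-60952, Rational(1, 41733)) = Rational(-60952, 41733)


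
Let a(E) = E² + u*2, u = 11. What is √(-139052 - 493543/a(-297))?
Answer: 3*I*√120280327984245/88231 ≈ 372.9*I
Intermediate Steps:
a(E) = 22 + E² (a(E) = E² + 11*2 = E² + 22 = 22 + E²)
√(-139052 - 493543/a(-297)) = √(-139052 - 493543/(22 + (-297)²)) = √(-139052 - 493543/(22 + 88209)) = √(-139052 - 493543/88231) = √(-12269190555/88231) = 3*I*√120280327984245/88231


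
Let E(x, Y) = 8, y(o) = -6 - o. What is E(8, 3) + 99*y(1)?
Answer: -685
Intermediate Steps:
E(8, 3) + 99*y(1) = 8 + 99*(-6 - 1*1) = 8 + 99*(-6 - 1) = 8 + 99*(-7) = 8 - 693 = -685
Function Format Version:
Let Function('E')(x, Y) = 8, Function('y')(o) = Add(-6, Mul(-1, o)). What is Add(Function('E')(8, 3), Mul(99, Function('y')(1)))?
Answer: -685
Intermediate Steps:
Add(Function('E')(8, 3), Mul(99, Function('y')(1))) = Add(8, Mul(99, Add(-6, Mul(-1, 1)))) = Add(8, Mul(99, Add(-6, -1))) = Add(8, Mul(99, -7)) = Add(8, -693) = -685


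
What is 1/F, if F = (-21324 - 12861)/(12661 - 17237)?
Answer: 4576/34185 ≈ 0.13386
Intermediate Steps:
F = 34185/4576 (F = -34185/(-4576) = -34185*(-1/4576) = 34185/4576 ≈ 7.4705)
1/F = 1/(34185/4576) = 4576/34185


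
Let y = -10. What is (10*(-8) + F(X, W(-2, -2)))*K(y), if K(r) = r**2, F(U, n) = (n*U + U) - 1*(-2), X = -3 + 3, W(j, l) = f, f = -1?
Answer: -7800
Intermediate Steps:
W(j, l) = -1
X = 0
F(U, n) = 2 + U + U*n (F(U, n) = (U*n + U) + 2 = (U + U*n) + 2 = 2 + U + U*n)
(10*(-8) + F(X, W(-2, -2)))*K(y) = (10*(-8) + (2 + 0 + 0*(-1)))*(-10)**2 = (-80 + (2 + 0 + 0))*100 = (-80 + 2)*100 = -78*100 = -7800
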